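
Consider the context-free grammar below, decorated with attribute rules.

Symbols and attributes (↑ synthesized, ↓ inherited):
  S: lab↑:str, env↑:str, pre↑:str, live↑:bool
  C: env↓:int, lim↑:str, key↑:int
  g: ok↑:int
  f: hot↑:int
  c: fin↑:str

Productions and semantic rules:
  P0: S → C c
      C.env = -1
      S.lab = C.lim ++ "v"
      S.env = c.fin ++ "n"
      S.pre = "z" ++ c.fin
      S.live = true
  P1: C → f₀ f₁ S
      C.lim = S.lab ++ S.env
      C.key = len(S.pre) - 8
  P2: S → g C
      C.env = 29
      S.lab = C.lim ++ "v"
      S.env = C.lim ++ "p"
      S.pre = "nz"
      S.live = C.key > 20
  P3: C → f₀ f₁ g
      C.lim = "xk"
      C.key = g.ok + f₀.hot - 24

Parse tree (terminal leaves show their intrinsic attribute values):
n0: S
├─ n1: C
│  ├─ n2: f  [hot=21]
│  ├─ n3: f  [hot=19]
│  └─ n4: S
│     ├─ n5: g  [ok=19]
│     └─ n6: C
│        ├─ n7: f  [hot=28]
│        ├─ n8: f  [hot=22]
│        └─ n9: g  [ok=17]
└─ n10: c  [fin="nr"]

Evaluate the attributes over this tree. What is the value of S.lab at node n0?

"xkvxkpv"

1. n1.env = -1  [-1]
2. n2.hot = 21  [terminal]
3. n3.hot = 19  [terminal]
4. n5.ok = 19  [terminal]
5. n6.env = 29  [29]
6. n7.hot = 28  [terminal]
7. n8.hot = 22  [terminal]
8. n9.ok = 17  [terminal]
9. n6.lim = "xk"  ["xk"]
10. n6.key = 21  [g.ok + f₀.hot - 24]
11. n4.lab = "xkv"  [C.lim ++ "v"]
12. n4.env = "xkp"  [C.lim ++ "p"]
13. n4.pre = "nz"  ["nz"]
14. n4.live = true  [C.key > 20]
15. n1.lim = "xkvxkp"  [S.lab ++ S.env]
16. n1.key = -6  [len(S.pre) - 8]
17. n10.fin = "nr"  [terminal]
18. n0.lab = "xkvxkpv"  [C.lim ++ "v"]
19. n0.env = "nrn"  [c.fin ++ "n"]
20. n0.pre = "znr"  ["z" ++ c.fin]
21. n0.live = true  [true]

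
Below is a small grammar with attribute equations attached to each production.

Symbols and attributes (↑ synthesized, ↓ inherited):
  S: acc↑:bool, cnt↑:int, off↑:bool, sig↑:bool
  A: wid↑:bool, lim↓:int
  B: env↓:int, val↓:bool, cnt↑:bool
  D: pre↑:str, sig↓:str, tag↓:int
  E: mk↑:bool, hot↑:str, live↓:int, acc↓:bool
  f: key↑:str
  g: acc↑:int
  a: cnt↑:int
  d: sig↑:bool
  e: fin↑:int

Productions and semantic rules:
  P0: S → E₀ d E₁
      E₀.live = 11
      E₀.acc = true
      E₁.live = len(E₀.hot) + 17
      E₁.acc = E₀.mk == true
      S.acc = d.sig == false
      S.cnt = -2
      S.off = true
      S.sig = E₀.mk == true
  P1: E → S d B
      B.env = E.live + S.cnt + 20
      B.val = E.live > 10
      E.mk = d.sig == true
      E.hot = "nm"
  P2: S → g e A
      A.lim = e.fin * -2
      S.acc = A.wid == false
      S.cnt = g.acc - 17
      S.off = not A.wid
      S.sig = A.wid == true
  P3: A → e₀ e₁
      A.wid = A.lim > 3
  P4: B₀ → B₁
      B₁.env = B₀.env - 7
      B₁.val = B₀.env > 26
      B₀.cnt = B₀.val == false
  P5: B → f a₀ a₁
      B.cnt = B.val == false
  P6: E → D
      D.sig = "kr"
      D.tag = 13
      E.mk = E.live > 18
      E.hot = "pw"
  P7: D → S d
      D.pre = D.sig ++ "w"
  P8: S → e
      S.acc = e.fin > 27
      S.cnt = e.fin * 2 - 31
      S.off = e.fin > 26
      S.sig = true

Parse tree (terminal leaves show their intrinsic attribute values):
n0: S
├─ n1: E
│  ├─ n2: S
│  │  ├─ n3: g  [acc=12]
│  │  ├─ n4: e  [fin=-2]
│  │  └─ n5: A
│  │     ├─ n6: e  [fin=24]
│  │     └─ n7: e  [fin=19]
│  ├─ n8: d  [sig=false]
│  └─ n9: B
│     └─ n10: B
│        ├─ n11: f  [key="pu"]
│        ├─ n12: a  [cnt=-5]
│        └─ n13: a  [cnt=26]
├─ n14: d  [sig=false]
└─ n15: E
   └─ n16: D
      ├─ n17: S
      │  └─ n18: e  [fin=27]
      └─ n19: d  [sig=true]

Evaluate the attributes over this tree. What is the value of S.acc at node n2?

1. n1.live = 11  [11]
2. n1.acc = true  [true]
3. n3.acc = 12  [terminal]
4. n4.fin = -2  [terminal]
5. n5.lim = 4  [e.fin * -2]
6. n6.fin = 24  [terminal]
7. n7.fin = 19  [terminal]
8. n5.wid = true  [A.lim > 3]
9. n2.acc = false  [A.wid == false]
10. n2.cnt = -5  [g.acc - 17]
11. n2.off = false  [not A.wid]
12. n2.sig = true  [A.wid == true]
13. n8.sig = false  [terminal]
14. n9.env = 26  [E.live + S.cnt + 20]
15. n9.val = true  [E.live > 10]
16. n10.env = 19  [B₀.env - 7]
17. n10.val = false  [B₀.env > 26]
18. n11.key = "pu"  [terminal]
19. n12.cnt = -5  [terminal]
20. n13.cnt = 26  [terminal]
21. n10.cnt = true  [B.val == false]
22. n9.cnt = false  [B₀.val == false]
23. n1.mk = false  [d.sig == true]
24. n1.hot = "nm"  ["nm"]
25. n14.sig = false  [terminal]
26. n15.live = 19  [len(E₀.hot) + 17]
27. n15.acc = false  [E₀.mk == true]
28. n16.sig = "kr"  ["kr"]
29. n16.tag = 13  [13]
30. n18.fin = 27  [terminal]
31. n17.acc = false  [e.fin > 27]
32. n17.cnt = 23  [e.fin * 2 - 31]
33. n17.off = true  [e.fin > 26]
34. n17.sig = true  [true]
35. n19.sig = true  [terminal]
36. n16.pre = "krw"  [D.sig ++ "w"]
37. n15.mk = true  [E.live > 18]
38. n15.hot = "pw"  ["pw"]
39. n0.acc = true  [d.sig == false]
40. n0.cnt = -2  [-2]
41. n0.off = true  [true]
42. n0.sig = false  [E₀.mk == true]

false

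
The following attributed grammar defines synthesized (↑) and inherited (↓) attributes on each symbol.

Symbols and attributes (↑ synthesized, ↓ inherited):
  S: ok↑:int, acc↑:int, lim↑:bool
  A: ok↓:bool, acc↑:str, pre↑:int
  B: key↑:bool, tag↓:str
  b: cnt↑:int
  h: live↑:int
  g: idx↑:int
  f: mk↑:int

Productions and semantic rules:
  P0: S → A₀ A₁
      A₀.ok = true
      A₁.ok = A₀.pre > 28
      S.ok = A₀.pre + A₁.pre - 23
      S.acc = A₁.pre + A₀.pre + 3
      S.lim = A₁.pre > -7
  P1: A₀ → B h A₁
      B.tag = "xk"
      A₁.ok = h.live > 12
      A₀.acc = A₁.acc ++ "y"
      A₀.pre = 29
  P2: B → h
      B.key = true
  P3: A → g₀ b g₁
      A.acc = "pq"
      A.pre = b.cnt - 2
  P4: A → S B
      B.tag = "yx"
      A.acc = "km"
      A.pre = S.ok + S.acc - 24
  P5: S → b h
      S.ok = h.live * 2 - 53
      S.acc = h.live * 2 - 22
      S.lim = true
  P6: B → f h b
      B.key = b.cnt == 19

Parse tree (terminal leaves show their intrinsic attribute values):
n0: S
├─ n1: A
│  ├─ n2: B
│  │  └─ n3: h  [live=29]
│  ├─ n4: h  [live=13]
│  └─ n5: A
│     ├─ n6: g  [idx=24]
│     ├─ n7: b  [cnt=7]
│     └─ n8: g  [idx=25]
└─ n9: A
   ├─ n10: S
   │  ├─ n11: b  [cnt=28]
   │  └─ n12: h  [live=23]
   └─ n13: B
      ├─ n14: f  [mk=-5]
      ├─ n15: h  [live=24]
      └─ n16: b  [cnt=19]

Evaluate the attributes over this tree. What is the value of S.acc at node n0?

1. n1.ok = true  [true]
2. n2.tag = "xk"  ["xk"]
3. n3.live = 29  [terminal]
4. n2.key = true  [true]
5. n4.live = 13  [terminal]
6. n5.ok = true  [h.live > 12]
7. n6.idx = 24  [terminal]
8. n7.cnt = 7  [terminal]
9. n8.idx = 25  [terminal]
10. n5.acc = "pq"  ["pq"]
11. n5.pre = 5  [b.cnt - 2]
12. n1.acc = "pqy"  [A₁.acc ++ "y"]
13. n1.pre = 29  [29]
14. n9.ok = true  [A₀.pre > 28]
15. n11.cnt = 28  [terminal]
16. n12.live = 23  [terminal]
17. n10.ok = -7  [h.live * 2 - 53]
18. n10.acc = 24  [h.live * 2 - 22]
19. n10.lim = true  [true]
20. n13.tag = "yx"  ["yx"]
21. n14.mk = -5  [terminal]
22. n15.live = 24  [terminal]
23. n16.cnt = 19  [terminal]
24. n13.key = true  [b.cnt == 19]
25. n9.acc = "km"  ["km"]
26. n9.pre = -7  [S.ok + S.acc - 24]
27. n0.ok = -1  [A₀.pre + A₁.pre - 23]
28. n0.acc = 25  [A₁.pre + A₀.pre + 3]
29. n0.lim = false  [A₁.pre > -7]

25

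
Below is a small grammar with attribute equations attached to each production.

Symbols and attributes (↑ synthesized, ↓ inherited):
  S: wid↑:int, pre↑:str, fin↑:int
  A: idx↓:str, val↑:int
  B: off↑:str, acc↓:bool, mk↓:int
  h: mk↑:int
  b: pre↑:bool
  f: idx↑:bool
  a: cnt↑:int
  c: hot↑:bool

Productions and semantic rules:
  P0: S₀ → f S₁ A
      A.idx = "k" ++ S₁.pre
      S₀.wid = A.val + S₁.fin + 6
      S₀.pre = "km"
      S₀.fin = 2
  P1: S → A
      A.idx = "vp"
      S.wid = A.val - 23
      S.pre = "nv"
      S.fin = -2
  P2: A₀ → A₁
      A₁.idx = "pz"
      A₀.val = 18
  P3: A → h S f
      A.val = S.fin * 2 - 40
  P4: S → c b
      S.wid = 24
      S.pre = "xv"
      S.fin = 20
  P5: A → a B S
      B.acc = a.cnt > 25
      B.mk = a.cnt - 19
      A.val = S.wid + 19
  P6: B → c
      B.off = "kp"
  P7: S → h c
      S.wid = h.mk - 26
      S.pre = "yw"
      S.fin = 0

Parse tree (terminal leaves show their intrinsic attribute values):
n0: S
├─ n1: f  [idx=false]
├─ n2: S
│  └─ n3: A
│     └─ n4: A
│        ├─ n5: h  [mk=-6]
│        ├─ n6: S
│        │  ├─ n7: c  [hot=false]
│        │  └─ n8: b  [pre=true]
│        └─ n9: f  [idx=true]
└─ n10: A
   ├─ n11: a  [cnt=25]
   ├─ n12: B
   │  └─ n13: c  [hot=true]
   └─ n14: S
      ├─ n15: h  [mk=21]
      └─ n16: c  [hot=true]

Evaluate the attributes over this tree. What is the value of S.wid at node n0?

1. n1.idx = false  [terminal]
2. n3.idx = "vp"  ["vp"]
3. n4.idx = "pz"  ["pz"]
4. n5.mk = -6  [terminal]
5. n7.hot = false  [terminal]
6. n8.pre = true  [terminal]
7. n6.wid = 24  [24]
8. n6.pre = "xv"  ["xv"]
9. n6.fin = 20  [20]
10. n9.idx = true  [terminal]
11. n4.val = 0  [S.fin * 2 - 40]
12. n3.val = 18  [18]
13. n2.wid = -5  [A.val - 23]
14. n2.pre = "nv"  ["nv"]
15. n2.fin = -2  [-2]
16. n10.idx = "knv"  ["k" ++ S₁.pre]
17. n11.cnt = 25  [terminal]
18. n12.acc = false  [a.cnt > 25]
19. n12.mk = 6  [a.cnt - 19]
20. n13.hot = true  [terminal]
21. n12.off = "kp"  ["kp"]
22. n15.mk = 21  [terminal]
23. n16.hot = true  [terminal]
24. n14.wid = -5  [h.mk - 26]
25. n14.pre = "yw"  ["yw"]
26. n14.fin = 0  [0]
27. n10.val = 14  [S.wid + 19]
28. n0.wid = 18  [A.val + S₁.fin + 6]
29. n0.pre = "km"  ["km"]
30. n0.fin = 2  [2]

18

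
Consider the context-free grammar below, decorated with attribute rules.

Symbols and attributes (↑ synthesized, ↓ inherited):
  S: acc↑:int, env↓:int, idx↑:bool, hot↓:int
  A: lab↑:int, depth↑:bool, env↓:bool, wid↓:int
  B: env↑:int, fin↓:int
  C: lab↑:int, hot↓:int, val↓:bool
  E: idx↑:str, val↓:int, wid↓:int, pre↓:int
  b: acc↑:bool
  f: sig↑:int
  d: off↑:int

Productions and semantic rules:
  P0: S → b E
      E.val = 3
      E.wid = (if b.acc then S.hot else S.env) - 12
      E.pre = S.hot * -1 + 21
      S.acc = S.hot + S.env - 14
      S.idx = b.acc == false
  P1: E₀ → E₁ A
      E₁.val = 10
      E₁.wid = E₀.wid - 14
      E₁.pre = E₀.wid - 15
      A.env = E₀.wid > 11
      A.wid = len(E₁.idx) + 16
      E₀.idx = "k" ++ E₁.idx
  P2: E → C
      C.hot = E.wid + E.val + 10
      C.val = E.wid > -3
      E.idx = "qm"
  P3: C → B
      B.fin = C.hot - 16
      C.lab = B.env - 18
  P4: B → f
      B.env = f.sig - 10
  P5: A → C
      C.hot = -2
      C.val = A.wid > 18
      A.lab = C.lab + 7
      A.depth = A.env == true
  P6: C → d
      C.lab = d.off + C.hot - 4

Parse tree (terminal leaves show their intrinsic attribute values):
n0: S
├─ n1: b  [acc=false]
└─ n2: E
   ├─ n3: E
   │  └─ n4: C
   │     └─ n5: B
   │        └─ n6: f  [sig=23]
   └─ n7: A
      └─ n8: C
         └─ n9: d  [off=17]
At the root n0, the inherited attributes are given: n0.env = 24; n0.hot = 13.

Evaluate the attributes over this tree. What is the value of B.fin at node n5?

1. n0.env = 24  [given at root]
2. n0.hot = 13  [given at root]
3. n1.acc = false  [terminal]
4. n2.val = 3  [3]
5. n2.wid = 12  [(if b.acc then S.hot else S.env) - 12]
6. n2.pre = 8  [S.hot * -1 + 21]
7. n3.val = 10  [10]
8. n3.wid = -2  [E₀.wid - 14]
9. n3.pre = -3  [E₀.wid - 15]
10. n4.hot = 18  [E.wid + E.val + 10]
11. n4.val = true  [E.wid > -3]
12. n5.fin = 2  [C.hot - 16]
13. n6.sig = 23  [terminal]
14. n5.env = 13  [f.sig - 10]
15. n4.lab = -5  [B.env - 18]
16. n3.idx = "qm"  ["qm"]
17. n7.env = true  [E₀.wid > 11]
18. n7.wid = 18  [len(E₁.idx) + 16]
19. n8.hot = -2  [-2]
20. n8.val = false  [A.wid > 18]
21. n9.off = 17  [terminal]
22. n8.lab = 11  [d.off + C.hot - 4]
23. n7.lab = 18  [C.lab + 7]
24. n7.depth = true  [A.env == true]
25. n2.idx = "kqm"  ["k" ++ E₁.idx]
26. n0.acc = 23  [S.hot + S.env - 14]
27. n0.idx = true  [b.acc == false]

2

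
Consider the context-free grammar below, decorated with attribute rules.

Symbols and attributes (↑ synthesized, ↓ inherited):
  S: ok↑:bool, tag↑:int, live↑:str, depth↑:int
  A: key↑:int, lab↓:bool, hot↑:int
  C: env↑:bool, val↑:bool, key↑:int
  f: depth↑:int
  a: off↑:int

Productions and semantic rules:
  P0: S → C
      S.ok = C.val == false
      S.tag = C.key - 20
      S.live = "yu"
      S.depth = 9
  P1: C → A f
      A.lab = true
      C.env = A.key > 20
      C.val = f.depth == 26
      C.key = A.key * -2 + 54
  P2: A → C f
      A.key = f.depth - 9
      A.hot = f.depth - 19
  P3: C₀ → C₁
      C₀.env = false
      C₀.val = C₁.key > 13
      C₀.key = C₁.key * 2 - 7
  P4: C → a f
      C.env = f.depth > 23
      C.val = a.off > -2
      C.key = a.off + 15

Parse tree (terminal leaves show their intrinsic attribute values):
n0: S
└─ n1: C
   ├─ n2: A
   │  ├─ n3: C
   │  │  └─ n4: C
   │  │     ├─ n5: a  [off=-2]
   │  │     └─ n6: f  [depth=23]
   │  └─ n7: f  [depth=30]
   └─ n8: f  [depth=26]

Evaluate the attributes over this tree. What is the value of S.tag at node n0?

-8

1. n2.lab = true  [true]
2. n5.off = -2  [terminal]
3. n6.depth = 23  [terminal]
4. n4.env = false  [f.depth > 23]
5. n4.val = false  [a.off > -2]
6. n4.key = 13  [a.off + 15]
7. n3.env = false  [false]
8. n3.val = false  [C₁.key > 13]
9. n3.key = 19  [C₁.key * 2 - 7]
10. n7.depth = 30  [terminal]
11. n2.key = 21  [f.depth - 9]
12. n2.hot = 11  [f.depth - 19]
13. n8.depth = 26  [terminal]
14. n1.env = true  [A.key > 20]
15. n1.val = true  [f.depth == 26]
16. n1.key = 12  [A.key * -2 + 54]
17. n0.ok = false  [C.val == false]
18. n0.tag = -8  [C.key - 20]
19. n0.live = "yu"  ["yu"]
20. n0.depth = 9  [9]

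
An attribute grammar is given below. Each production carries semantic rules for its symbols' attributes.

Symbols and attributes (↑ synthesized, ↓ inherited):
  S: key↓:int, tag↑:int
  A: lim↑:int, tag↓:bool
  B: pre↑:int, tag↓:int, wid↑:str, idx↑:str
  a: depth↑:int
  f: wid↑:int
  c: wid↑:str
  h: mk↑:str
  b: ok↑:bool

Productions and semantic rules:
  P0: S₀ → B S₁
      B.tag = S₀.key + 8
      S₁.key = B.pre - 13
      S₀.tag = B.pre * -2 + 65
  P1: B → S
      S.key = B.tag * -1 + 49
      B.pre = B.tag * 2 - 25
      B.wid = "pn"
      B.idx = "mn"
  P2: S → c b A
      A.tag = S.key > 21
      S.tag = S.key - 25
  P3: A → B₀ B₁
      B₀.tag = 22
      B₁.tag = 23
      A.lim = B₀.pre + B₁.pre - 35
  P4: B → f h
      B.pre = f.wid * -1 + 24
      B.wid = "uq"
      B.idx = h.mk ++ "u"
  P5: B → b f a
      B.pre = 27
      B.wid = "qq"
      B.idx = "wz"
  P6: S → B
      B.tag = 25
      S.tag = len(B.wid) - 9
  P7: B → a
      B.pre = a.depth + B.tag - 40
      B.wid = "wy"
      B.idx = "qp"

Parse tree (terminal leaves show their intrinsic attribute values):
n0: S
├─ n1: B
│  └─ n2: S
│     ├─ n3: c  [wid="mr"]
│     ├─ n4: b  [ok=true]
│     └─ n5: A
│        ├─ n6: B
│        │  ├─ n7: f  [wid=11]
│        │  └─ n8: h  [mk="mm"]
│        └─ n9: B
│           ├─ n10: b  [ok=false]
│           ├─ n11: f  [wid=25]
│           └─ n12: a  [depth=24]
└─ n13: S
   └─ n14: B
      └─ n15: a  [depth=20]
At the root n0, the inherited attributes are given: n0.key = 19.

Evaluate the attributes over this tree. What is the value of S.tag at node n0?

7

1. n0.key = 19  [given at root]
2. n1.tag = 27  [S₀.key + 8]
3. n2.key = 22  [B.tag * -1 + 49]
4. n3.wid = "mr"  [terminal]
5. n4.ok = true  [terminal]
6. n5.tag = true  [S.key > 21]
7. n6.tag = 22  [22]
8. n7.wid = 11  [terminal]
9. n8.mk = "mm"  [terminal]
10. n6.pre = 13  [f.wid * -1 + 24]
11. n6.wid = "uq"  ["uq"]
12. n6.idx = "mmu"  [h.mk ++ "u"]
13. n9.tag = 23  [23]
14. n10.ok = false  [terminal]
15. n11.wid = 25  [terminal]
16. n12.depth = 24  [terminal]
17. n9.pre = 27  [27]
18. n9.wid = "qq"  ["qq"]
19. n9.idx = "wz"  ["wz"]
20. n5.lim = 5  [B₀.pre + B₁.pre - 35]
21. n2.tag = -3  [S.key - 25]
22. n1.pre = 29  [B.tag * 2 - 25]
23. n1.wid = "pn"  ["pn"]
24. n1.idx = "mn"  ["mn"]
25. n13.key = 16  [B.pre - 13]
26. n14.tag = 25  [25]
27. n15.depth = 20  [terminal]
28. n14.pre = 5  [a.depth + B.tag - 40]
29. n14.wid = "wy"  ["wy"]
30. n14.idx = "qp"  ["qp"]
31. n13.tag = -7  [len(B.wid) - 9]
32. n0.tag = 7  [B.pre * -2 + 65]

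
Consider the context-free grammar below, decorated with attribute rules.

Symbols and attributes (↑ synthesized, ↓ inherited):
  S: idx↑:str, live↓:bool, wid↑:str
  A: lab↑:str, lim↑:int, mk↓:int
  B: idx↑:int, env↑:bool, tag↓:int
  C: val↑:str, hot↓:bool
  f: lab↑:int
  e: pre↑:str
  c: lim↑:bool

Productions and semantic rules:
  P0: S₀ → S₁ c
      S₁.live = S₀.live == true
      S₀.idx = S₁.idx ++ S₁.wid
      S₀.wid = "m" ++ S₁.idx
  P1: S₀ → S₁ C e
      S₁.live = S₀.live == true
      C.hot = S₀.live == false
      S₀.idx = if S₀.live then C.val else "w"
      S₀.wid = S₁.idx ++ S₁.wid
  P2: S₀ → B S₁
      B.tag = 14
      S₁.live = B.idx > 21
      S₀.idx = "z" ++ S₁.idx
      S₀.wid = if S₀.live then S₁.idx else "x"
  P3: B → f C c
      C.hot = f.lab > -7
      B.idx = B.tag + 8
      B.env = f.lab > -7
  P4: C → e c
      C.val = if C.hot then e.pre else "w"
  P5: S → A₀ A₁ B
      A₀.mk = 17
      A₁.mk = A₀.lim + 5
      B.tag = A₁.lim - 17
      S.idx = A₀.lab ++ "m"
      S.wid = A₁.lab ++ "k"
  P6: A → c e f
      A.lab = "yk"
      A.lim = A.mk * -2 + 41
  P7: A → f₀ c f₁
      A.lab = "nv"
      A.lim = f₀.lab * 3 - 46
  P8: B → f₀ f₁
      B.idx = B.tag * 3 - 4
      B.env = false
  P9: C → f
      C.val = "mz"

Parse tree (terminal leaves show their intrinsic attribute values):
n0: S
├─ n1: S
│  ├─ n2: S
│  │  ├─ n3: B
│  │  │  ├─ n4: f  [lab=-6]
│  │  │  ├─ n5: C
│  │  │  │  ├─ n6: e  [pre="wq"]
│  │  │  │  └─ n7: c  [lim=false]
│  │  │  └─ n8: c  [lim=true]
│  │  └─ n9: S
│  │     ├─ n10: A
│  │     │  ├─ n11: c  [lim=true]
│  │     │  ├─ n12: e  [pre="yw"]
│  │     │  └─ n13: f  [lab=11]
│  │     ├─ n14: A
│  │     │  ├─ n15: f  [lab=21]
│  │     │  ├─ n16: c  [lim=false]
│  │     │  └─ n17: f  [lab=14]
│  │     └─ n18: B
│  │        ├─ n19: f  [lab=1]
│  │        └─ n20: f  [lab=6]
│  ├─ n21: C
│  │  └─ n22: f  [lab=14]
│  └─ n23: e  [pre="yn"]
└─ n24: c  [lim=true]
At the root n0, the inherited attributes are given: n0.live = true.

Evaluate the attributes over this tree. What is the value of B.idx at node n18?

1. n0.live = true  [given at root]
2. n1.live = true  [S₀.live == true]
3. n2.live = true  [S₀.live == true]
4. n3.tag = 14  [14]
5. n4.lab = -6  [terminal]
6. n5.hot = true  [f.lab > -7]
7. n6.pre = "wq"  [terminal]
8. n7.lim = false  [terminal]
9. n5.val = "wq"  [if C.hot then e.pre else "w"]
10. n8.lim = true  [terminal]
11. n3.idx = 22  [B.tag + 8]
12. n3.env = true  [f.lab > -7]
13. n9.live = true  [B.idx > 21]
14. n10.mk = 17  [17]
15. n11.lim = true  [terminal]
16. n12.pre = "yw"  [terminal]
17. n13.lab = 11  [terminal]
18. n10.lab = "yk"  ["yk"]
19. n10.lim = 7  [A.mk * -2 + 41]
20. n14.mk = 12  [A₀.lim + 5]
21. n15.lab = 21  [terminal]
22. n16.lim = false  [terminal]
23. n17.lab = 14  [terminal]
24. n14.lab = "nv"  ["nv"]
25. n14.lim = 17  [f₀.lab * 3 - 46]
26. n18.tag = 0  [A₁.lim - 17]
27. n19.lab = 1  [terminal]
28. n20.lab = 6  [terminal]
29. n18.idx = -4  [B.tag * 3 - 4]
30. n18.env = false  [false]
31. n9.idx = "ykm"  [A₀.lab ++ "m"]
32. n9.wid = "nvk"  [A₁.lab ++ "k"]
33. n2.idx = "zykm"  ["z" ++ S₁.idx]
34. n2.wid = "ykm"  [if S₀.live then S₁.idx else "x"]
35. n21.hot = false  [S₀.live == false]
36. n22.lab = 14  [terminal]
37. n21.val = "mz"  ["mz"]
38. n23.pre = "yn"  [terminal]
39. n1.idx = "mz"  [if S₀.live then C.val else "w"]
40. n1.wid = "zykmykm"  [S₁.idx ++ S₁.wid]
41. n24.lim = true  [terminal]
42. n0.idx = "mzzykmykm"  [S₁.idx ++ S₁.wid]
43. n0.wid = "mmz"  ["m" ++ S₁.idx]

-4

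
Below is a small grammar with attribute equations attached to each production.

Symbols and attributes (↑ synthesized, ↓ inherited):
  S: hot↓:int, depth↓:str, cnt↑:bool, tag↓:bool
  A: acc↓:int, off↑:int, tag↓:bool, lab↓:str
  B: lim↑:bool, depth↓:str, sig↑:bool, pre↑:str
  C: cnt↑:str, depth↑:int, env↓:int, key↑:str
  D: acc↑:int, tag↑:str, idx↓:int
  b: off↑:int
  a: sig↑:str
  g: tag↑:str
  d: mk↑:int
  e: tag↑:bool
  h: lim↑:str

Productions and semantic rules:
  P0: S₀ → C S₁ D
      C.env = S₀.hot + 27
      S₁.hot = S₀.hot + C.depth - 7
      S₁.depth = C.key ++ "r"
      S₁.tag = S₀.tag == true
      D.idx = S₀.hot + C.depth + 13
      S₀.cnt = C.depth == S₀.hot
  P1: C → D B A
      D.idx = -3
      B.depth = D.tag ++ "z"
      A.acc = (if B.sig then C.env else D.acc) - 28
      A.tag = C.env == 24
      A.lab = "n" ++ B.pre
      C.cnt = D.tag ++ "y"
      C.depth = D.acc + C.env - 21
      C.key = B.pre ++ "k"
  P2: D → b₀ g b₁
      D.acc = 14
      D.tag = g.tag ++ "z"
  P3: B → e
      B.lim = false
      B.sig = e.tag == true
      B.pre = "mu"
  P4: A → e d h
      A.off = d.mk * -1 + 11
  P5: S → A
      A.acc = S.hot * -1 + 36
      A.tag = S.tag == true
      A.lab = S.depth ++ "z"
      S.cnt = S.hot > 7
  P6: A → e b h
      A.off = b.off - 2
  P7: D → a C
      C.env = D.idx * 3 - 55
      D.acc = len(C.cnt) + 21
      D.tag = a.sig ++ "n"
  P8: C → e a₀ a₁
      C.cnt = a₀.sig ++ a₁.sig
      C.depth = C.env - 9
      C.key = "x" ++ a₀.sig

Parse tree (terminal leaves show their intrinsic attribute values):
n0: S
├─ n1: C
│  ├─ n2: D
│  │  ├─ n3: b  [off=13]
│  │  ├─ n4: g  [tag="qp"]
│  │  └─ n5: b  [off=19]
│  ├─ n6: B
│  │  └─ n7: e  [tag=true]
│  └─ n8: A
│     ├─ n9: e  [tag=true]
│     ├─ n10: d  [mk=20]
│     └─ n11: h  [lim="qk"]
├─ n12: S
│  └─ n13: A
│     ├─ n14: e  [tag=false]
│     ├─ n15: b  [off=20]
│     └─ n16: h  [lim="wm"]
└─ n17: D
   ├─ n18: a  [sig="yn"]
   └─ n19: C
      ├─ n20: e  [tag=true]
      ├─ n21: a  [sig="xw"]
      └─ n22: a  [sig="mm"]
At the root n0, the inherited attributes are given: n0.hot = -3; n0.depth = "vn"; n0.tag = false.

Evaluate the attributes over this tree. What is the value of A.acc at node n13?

1. n0.hot = -3  [given at root]
2. n0.depth = "vn"  [given at root]
3. n0.tag = false  [given at root]
4. n1.env = 24  [S₀.hot + 27]
5. n2.idx = -3  [-3]
6. n3.off = 13  [terminal]
7. n4.tag = "qp"  [terminal]
8. n5.off = 19  [terminal]
9. n2.acc = 14  [14]
10. n2.tag = "qpz"  [g.tag ++ "z"]
11. n6.depth = "qpzz"  [D.tag ++ "z"]
12. n7.tag = true  [terminal]
13. n6.lim = false  [false]
14. n6.sig = true  [e.tag == true]
15. n6.pre = "mu"  ["mu"]
16. n8.acc = -4  [(if B.sig then C.env else D.acc) - 28]
17. n8.tag = true  [C.env == 24]
18. n8.lab = "nmu"  ["n" ++ B.pre]
19. n9.tag = true  [terminal]
20. n10.mk = 20  [terminal]
21. n11.lim = "qk"  [terminal]
22. n8.off = -9  [d.mk * -1 + 11]
23. n1.cnt = "qpzy"  [D.tag ++ "y"]
24. n1.depth = 17  [D.acc + C.env - 21]
25. n1.key = "muk"  [B.pre ++ "k"]
26. n12.hot = 7  [S₀.hot + C.depth - 7]
27. n12.depth = "mukr"  [C.key ++ "r"]
28. n12.tag = false  [S₀.tag == true]
29. n13.acc = 29  [S.hot * -1 + 36]
30. n13.tag = false  [S.tag == true]
31. n13.lab = "mukrz"  [S.depth ++ "z"]
32. n14.tag = false  [terminal]
33. n15.off = 20  [terminal]
34. n16.lim = "wm"  [terminal]
35. n13.off = 18  [b.off - 2]
36. n12.cnt = false  [S.hot > 7]
37. n17.idx = 27  [S₀.hot + C.depth + 13]
38. n18.sig = "yn"  [terminal]
39. n19.env = 26  [D.idx * 3 - 55]
40. n20.tag = true  [terminal]
41. n21.sig = "xw"  [terminal]
42. n22.sig = "mm"  [terminal]
43. n19.cnt = "xwmm"  [a₀.sig ++ a₁.sig]
44. n19.depth = 17  [C.env - 9]
45. n19.key = "xxw"  ["x" ++ a₀.sig]
46. n17.acc = 25  [len(C.cnt) + 21]
47. n17.tag = "ynn"  [a.sig ++ "n"]
48. n0.cnt = false  [C.depth == S₀.hot]

29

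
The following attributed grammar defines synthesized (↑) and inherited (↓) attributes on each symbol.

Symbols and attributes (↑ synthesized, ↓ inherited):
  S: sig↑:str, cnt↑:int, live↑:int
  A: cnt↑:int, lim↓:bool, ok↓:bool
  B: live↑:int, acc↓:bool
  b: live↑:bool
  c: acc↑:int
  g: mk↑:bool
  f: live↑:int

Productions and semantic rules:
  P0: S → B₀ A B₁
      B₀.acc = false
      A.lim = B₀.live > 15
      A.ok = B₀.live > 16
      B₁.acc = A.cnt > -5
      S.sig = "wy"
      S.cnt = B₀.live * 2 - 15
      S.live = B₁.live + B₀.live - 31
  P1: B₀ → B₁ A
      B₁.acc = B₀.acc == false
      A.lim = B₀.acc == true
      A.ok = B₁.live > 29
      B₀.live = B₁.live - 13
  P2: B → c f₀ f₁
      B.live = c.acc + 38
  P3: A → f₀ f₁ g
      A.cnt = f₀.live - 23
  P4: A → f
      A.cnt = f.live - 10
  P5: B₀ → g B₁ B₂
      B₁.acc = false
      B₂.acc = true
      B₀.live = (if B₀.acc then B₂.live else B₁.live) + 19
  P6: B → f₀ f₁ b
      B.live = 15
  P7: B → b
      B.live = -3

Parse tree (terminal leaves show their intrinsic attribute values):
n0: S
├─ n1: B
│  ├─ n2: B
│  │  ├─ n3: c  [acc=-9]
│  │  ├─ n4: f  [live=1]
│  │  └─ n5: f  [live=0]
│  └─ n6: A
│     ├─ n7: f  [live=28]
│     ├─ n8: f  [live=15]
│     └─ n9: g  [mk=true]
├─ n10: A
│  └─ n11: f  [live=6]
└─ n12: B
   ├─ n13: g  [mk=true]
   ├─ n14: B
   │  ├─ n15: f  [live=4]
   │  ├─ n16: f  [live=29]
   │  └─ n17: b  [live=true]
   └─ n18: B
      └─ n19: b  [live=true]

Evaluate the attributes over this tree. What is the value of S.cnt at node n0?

17

1. n1.acc = false  [false]
2. n2.acc = true  [B₀.acc == false]
3. n3.acc = -9  [terminal]
4. n4.live = 1  [terminal]
5. n5.live = 0  [terminal]
6. n2.live = 29  [c.acc + 38]
7. n6.lim = false  [B₀.acc == true]
8. n6.ok = false  [B₁.live > 29]
9. n7.live = 28  [terminal]
10. n8.live = 15  [terminal]
11. n9.mk = true  [terminal]
12. n6.cnt = 5  [f₀.live - 23]
13. n1.live = 16  [B₁.live - 13]
14. n10.lim = true  [B₀.live > 15]
15. n10.ok = false  [B₀.live > 16]
16. n11.live = 6  [terminal]
17. n10.cnt = -4  [f.live - 10]
18. n12.acc = true  [A.cnt > -5]
19. n13.mk = true  [terminal]
20. n14.acc = false  [false]
21. n15.live = 4  [terminal]
22. n16.live = 29  [terminal]
23. n17.live = true  [terminal]
24. n14.live = 15  [15]
25. n18.acc = true  [true]
26. n19.live = true  [terminal]
27. n18.live = -3  [-3]
28. n12.live = 16  [(if B₀.acc then B₂.live else B₁.live) + 19]
29. n0.sig = "wy"  ["wy"]
30. n0.cnt = 17  [B₀.live * 2 - 15]
31. n0.live = 1  [B₁.live + B₀.live - 31]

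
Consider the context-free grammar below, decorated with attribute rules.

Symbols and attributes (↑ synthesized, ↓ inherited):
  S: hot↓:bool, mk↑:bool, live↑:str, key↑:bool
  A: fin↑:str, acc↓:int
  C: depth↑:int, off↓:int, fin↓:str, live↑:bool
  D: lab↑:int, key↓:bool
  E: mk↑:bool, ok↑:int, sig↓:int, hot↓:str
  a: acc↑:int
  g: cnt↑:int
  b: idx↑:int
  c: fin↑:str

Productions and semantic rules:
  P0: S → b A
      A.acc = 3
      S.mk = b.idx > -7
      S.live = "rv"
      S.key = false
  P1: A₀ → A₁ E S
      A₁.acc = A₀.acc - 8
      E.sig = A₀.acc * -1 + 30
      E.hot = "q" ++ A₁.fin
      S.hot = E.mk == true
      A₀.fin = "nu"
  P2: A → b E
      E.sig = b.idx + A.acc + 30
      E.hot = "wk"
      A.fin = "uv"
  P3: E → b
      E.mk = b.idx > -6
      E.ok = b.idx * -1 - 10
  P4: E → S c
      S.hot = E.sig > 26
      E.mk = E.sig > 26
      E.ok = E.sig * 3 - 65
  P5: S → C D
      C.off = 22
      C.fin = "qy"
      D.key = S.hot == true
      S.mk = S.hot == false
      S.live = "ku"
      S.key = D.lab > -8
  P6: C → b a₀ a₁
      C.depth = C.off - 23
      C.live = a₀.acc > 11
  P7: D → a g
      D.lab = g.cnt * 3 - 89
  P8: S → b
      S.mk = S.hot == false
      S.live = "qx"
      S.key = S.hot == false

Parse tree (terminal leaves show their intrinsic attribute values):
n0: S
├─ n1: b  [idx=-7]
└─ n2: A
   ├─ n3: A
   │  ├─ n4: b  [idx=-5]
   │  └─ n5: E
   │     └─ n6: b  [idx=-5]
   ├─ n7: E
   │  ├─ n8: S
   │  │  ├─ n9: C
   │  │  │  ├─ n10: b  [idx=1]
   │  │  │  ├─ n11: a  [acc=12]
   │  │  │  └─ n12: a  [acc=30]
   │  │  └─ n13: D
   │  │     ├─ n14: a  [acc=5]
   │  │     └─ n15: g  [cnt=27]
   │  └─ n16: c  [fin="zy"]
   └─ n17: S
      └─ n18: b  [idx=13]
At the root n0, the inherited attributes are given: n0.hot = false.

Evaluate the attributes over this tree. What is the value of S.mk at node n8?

false

1. n0.hot = false  [given at root]
2. n1.idx = -7  [terminal]
3. n2.acc = 3  [3]
4. n3.acc = -5  [A₀.acc - 8]
5. n4.idx = -5  [terminal]
6. n5.sig = 20  [b.idx + A.acc + 30]
7. n5.hot = "wk"  ["wk"]
8. n6.idx = -5  [terminal]
9. n5.mk = true  [b.idx > -6]
10. n5.ok = -5  [b.idx * -1 - 10]
11. n3.fin = "uv"  ["uv"]
12. n7.sig = 27  [A₀.acc * -1 + 30]
13. n7.hot = "quv"  ["q" ++ A₁.fin]
14. n8.hot = true  [E.sig > 26]
15. n9.off = 22  [22]
16. n9.fin = "qy"  ["qy"]
17. n10.idx = 1  [terminal]
18. n11.acc = 12  [terminal]
19. n12.acc = 30  [terminal]
20. n9.depth = -1  [C.off - 23]
21. n9.live = true  [a₀.acc > 11]
22. n13.key = true  [S.hot == true]
23. n14.acc = 5  [terminal]
24. n15.cnt = 27  [terminal]
25. n13.lab = -8  [g.cnt * 3 - 89]
26. n8.mk = false  [S.hot == false]
27. n8.live = "ku"  ["ku"]
28. n8.key = false  [D.lab > -8]
29. n16.fin = "zy"  [terminal]
30. n7.mk = true  [E.sig > 26]
31. n7.ok = 16  [E.sig * 3 - 65]
32. n17.hot = true  [E.mk == true]
33. n18.idx = 13  [terminal]
34. n17.mk = false  [S.hot == false]
35. n17.live = "qx"  ["qx"]
36. n17.key = false  [S.hot == false]
37. n2.fin = "nu"  ["nu"]
38. n0.mk = false  [b.idx > -7]
39. n0.live = "rv"  ["rv"]
40. n0.key = false  [false]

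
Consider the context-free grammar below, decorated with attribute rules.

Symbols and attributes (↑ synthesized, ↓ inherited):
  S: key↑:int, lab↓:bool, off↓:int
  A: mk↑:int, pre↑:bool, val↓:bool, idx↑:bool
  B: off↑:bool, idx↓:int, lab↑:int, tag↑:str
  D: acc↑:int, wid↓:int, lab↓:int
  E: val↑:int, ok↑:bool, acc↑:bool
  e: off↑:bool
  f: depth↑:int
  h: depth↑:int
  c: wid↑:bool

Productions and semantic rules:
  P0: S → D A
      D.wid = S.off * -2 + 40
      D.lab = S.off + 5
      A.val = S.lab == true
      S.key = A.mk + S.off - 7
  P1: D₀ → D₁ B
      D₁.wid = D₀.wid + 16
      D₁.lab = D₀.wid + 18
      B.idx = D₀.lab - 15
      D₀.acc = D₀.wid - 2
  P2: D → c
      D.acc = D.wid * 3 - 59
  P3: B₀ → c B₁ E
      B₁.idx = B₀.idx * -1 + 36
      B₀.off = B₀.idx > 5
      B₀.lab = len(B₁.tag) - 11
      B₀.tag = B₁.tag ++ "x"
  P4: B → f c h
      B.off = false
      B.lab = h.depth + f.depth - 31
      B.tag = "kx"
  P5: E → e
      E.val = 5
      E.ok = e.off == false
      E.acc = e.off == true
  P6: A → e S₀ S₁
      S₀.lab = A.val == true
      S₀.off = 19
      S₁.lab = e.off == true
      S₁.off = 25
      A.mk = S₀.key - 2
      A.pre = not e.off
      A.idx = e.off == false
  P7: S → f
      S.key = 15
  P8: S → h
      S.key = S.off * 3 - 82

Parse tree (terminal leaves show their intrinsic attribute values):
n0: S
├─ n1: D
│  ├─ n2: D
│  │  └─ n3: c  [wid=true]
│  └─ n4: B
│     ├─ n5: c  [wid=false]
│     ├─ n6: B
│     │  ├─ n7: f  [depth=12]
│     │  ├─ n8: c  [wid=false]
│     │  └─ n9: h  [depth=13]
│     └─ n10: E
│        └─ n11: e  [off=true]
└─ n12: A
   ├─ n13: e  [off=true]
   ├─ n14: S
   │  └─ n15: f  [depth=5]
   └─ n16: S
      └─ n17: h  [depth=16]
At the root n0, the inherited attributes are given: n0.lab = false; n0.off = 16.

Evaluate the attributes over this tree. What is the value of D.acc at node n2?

1. n0.lab = false  [given at root]
2. n0.off = 16  [given at root]
3. n1.wid = 8  [S.off * -2 + 40]
4. n1.lab = 21  [S.off + 5]
5. n2.wid = 24  [D₀.wid + 16]
6. n2.lab = 26  [D₀.wid + 18]
7. n3.wid = true  [terminal]
8. n2.acc = 13  [D.wid * 3 - 59]
9. n4.idx = 6  [D₀.lab - 15]
10. n5.wid = false  [terminal]
11. n6.idx = 30  [B₀.idx * -1 + 36]
12. n7.depth = 12  [terminal]
13. n8.wid = false  [terminal]
14. n9.depth = 13  [terminal]
15. n6.off = false  [false]
16. n6.lab = -6  [h.depth + f.depth - 31]
17. n6.tag = "kx"  ["kx"]
18. n11.off = true  [terminal]
19. n10.val = 5  [5]
20. n10.ok = false  [e.off == false]
21. n10.acc = true  [e.off == true]
22. n4.off = true  [B₀.idx > 5]
23. n4.lab = -9  [len(B₁.tag) - 11]
24. n4.tag = "kxx"  [B₁.tag ++ "x"]
25. n1.acc = 6  [D₀.wid - 2]
26. n12.val = false  [S.lab == true]
27. n13.off = true  [terminal]
28. n14.lab = false  [A.val == true]
29. n14.off = 19  [19]
30. n15.depth = 5  [terminal]
31. n14.key = 15  [15]
32. n16.lab = true  [e.off == true]
33. n16.off = 25  [25]
34. n17.depth = 16  [terminal]
35. n16.key = -7  [S.off * 3 - 82]
36. n12.mk = 13  [S₀.key - 2]
37. n12.pre = false  [not e.off]
38. n12.idx = false  [e.off == false]
39. n0.key = 22  [A.mk + S.off - 7]

13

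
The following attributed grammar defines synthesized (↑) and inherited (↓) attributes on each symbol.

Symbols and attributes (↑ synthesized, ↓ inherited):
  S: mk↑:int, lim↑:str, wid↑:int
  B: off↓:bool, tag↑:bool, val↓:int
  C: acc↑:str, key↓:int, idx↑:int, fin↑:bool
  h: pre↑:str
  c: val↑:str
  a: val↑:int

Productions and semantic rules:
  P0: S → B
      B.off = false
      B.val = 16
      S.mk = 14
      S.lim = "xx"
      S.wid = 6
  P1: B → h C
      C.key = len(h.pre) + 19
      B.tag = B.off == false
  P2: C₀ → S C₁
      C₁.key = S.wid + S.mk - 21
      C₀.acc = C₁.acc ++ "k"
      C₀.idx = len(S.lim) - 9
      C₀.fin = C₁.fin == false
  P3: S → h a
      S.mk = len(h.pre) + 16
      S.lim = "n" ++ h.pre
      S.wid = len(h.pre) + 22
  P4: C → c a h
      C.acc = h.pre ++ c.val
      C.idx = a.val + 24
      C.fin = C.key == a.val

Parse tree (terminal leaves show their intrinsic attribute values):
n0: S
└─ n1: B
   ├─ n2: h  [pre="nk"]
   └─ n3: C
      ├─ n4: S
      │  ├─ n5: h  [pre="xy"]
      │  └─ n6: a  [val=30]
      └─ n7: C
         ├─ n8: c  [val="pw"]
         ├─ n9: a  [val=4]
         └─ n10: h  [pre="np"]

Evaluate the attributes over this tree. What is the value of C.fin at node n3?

1. n1.off = false  [false]
2. n1.val = 16  [16]
3. n2.pre = "nk"  [terminal]
4. n3.key = 21  [len(h.pre) + 19]
5. n5.pre = "xy"  [terminal]
6. n6.val = 30  [terminal]
7. n4.mk = 18  [len(h.pre) + 16]
8. n4.lim = "nxy"  ["n" ++ h.pre]
9. n4.wid = 24  [len(h.pre) + 22]
10. n7.key = 21  [S.wid + S.mk - 21]
11. n8.val = "pw"  [terminal]
12. n9.val = 4  [terminal]
13. n10.pre = "np"  [terminal]
14. n7.acc = "nppw"  [h.pre ++ c.val]
15. n7.idx = 28  [a.val + 24]
16. n7.fin = false  [C.key == a.val]
17. n3.acc = "nppwk"  [C₁.acc ++ "k"]
18. n3.idx = -6  [len(S.lim) - 9]
19. n3.fin = true  [C₁.fin == false]
20. n1.tag = true  [B.off == false]
21. n0.mk = 14  [14]
22. n0.lim = "xx"  ["xx"]
23. n0.wid = 6  [6]

true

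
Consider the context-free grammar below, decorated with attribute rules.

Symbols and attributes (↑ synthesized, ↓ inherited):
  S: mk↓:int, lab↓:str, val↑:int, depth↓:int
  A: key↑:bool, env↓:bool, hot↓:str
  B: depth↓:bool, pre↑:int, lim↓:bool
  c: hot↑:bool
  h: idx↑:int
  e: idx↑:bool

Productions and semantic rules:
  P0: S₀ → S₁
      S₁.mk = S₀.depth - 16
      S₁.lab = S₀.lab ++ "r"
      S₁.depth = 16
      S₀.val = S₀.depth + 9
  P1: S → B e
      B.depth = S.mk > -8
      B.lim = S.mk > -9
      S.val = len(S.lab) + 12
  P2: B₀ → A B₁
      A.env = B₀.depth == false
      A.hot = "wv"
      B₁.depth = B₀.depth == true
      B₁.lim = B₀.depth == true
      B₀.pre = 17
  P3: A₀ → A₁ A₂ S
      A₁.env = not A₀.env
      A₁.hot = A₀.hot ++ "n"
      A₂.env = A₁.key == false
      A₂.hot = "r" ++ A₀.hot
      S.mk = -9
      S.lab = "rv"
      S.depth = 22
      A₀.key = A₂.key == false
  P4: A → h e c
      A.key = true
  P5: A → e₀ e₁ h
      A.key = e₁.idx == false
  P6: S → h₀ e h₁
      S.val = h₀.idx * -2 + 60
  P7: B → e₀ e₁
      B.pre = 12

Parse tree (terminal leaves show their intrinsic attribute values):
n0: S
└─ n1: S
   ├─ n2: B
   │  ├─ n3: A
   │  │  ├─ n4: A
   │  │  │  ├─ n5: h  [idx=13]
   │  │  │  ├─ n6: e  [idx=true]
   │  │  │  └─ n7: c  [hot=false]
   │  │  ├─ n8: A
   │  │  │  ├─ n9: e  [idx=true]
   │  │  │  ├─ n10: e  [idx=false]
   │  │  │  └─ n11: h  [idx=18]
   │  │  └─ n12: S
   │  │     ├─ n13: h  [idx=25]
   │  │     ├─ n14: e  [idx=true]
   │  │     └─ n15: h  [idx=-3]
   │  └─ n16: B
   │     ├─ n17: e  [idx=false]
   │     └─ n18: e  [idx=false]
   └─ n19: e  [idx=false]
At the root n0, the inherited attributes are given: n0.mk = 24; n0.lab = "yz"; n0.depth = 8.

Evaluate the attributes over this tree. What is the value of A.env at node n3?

1. n0.mk = 24  [given at root]
2. n0.lab = "yz"  [given at root]
3. n0.depth = 8  [given at root]
4. n1.mk = -8  [S₀.depth - 16]
5. n1.lab = "yzr"  [S₀.lab ++ "r"]
6. n1.depth = 16  [16]
7. n2.depth = false  [S.mk > -8]
8. n2.lim = true  [S.mk > -9]
9. n3.env = true  [B₀.depth == false]
10. n3.hot = "wv"  ["wv"]
11. n4.env = false  [not A₀.env]
12. n4.hot = "wvn"  [A₀.hot ++ "n"]
13. n5.idx = 13  [terminal]
14. n6.idx = true  [terminal]
15. n7.hot = false  [terminal]
16. n4.key = true  [true]
17. n8.env = false  [A₁.key == false]
18. n8.hot = "rwv"  ["r" ++ A₀.hot]
19. n9.idx = true  [terminal]
20. n10.idx = false  [terminal]
21. n11.idx = 18  [terminal]
22. n8.key = true  [e₁.idx == false]
23. n12.mk = -9  [-9]
24. n12.lab = "rv"  ["rv"]
25. n12.depth = 22  [22]
26. n13.idx = 25  [terminal]
27. n14.idx = true  [terminal]
28. n15.idx = -3  [terminal]
29. n12.val = 10  [h₀.idx * -2 + 60]
30. n3.key = false  [A₂.key == false]
31. n16.depth = false  [B₀.depth == true]
32. n16.lim = false  [B₀.depth == true]
33. n17.idx = false  [terminal]
34. n18.idx = false  [terminal]
35. n16.pre = 12  [12]
36. n2.pre = 17  [17]
37. n19.idx = false  [terminal]
38. n1.val = 15  [len(S.lab) + 12]
39. n0.val = 17  [S₀.depth + 9]

true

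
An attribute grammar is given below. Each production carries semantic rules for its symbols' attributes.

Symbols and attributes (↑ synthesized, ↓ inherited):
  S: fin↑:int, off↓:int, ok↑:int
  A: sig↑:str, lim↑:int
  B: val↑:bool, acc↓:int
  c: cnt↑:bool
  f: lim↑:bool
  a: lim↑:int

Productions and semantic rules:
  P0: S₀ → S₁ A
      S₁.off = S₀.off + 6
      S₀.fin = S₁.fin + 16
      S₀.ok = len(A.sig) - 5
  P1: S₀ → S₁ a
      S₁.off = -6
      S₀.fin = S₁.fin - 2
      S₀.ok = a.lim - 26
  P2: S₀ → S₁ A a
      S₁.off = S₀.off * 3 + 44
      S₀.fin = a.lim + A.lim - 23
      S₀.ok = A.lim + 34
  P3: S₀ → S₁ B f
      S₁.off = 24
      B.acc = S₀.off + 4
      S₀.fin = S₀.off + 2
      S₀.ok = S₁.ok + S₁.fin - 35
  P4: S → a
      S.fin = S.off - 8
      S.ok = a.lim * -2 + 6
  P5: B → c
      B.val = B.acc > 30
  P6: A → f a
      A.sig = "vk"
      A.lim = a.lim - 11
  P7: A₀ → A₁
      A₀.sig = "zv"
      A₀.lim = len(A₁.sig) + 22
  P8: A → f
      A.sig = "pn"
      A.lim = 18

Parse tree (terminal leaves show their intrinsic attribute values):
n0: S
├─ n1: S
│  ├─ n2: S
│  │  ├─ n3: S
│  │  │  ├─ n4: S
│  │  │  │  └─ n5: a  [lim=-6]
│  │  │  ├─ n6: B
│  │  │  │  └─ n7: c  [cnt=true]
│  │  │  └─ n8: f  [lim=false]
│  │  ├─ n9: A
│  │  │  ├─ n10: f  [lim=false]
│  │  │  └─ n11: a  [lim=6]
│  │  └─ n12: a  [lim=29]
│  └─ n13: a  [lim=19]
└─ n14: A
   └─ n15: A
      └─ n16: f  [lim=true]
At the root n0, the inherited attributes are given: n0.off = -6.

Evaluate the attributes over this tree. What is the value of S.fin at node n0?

1. n0.off = -6  [given at root]
2. n1.off = 0  [S₀.off + 6]
3. n2.off = -6  [-6]
4. n3.off = 26  [S₀.off * 3 + 44]
5. n4.off = 24  [24]
6. n5.lim = -6  [terminal]
7. n4.fin = 16  [S.off - 8]
8. n4.ok = 18  [a.lim * -2 + 6]
9. n6.acc = 30  [S₀.off + 4]
10. n7.cnt = true  [terminal]
11. n6.val = false  [B.acc > 30]
12. n8.lim = false  [terminal]
13. n3.fin = 28  [S₀.off + 2]
14. n3.ok = -1  [S₁.ok + S₁.fin - 35]
15. n10.lim = false  [terminal]
16. n11.lim = 6  [terminal]
17. n9.sig = "vk"  ["vk"]
18. n9.lim = -5  [a.lim - 11]
19. n12.lim = 29  [terminal]
20. n2.fin = 1  [a.lim + A.lim - 23]
21. n2.ok = 29  [A.lim + 34]
22. n13.lim = 19  [terminal]
23. n1.fin = -1  [S₁.fin - 2]
24. n1.ok = -7  [a.lim - 26]
25. n16.lim = true  [terminal]
26. n15.sig = "pn"  ["pn"]
27. n15.lim = 18  [18]
28. n14.sig = "zv"  ["zv"]
29. n14.lim = 24  [len(A₁.sig) + 22]
30. n0.fin = 15  [S₁.fin + 16]
31. n0.ok = -3  [len(A.sig) - 5]

15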